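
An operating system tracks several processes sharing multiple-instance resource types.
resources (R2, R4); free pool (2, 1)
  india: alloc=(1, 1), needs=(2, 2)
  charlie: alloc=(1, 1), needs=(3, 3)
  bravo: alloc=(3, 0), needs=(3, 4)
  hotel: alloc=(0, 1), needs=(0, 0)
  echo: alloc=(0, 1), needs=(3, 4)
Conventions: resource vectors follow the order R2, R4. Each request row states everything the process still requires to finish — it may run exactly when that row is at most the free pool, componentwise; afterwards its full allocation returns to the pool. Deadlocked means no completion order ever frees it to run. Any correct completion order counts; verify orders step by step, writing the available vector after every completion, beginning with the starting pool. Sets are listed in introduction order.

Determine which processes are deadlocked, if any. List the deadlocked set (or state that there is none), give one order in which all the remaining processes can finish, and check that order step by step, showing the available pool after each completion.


No process is deadlocked.
Key observation: the pool covers hotel at once, and every later process fits after earlier releases.
One completion order for the rest: hotel, india, charlie, bravo, echo. Verifying each step:
  pool = (2, 1)
  hotel needs (0, 0) <= (2, 1) -> finishes; pool += (0, 1) = (2, 2)
  india needs (2, 2) <= (2, 2) -> finishes; pool += (1, 1) = (3, 3)
  charlie needs (3, 3) <= (3, 3) -> finishes; pool += (1, 1) = (4, 4)
  bravo needs (3, 4) <= (4, 4) -> finishes; pool += (3, 0) = (7, 4)
  echo needs (3, 4) <= (7, 4) -> finishes; pool += (0, 1) = (7, 5)


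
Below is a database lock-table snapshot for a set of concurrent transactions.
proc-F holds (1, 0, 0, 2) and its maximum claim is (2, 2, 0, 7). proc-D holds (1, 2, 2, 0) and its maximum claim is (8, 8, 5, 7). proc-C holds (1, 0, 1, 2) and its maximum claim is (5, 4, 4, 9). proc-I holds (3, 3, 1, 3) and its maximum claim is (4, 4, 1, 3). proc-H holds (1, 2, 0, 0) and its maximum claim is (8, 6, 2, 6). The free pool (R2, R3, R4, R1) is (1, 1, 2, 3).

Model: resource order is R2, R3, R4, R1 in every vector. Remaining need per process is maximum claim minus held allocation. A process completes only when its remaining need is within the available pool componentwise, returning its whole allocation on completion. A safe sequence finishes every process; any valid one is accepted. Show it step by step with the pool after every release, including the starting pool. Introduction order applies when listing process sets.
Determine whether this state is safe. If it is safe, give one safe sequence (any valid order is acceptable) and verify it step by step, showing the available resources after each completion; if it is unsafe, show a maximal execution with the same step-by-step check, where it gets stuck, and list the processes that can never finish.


The state is UNSAFE.
Key observation: no order helps: past proc-I, proc-F, proc-C, the free pool tops out at (6, 4, 4, 10), below what each blocked process needs in R2.
A maximal execution: proc-I, proc-F, proc-C — then nothing else fits. Walking it through:
  pool = (1, 1, 2, 3)
  run proc-I (needs (1, 1, 0, 0), free (1, 1, 2, 3)); after release of (3, 3, 1, 3) the pool is (4, 4, 3, 6)
  run proc-F (needs (1, 2, 0, 5), free (4, 4, 3, 6)); after release of (1, 0, 0, 2) the pool is (5, 4, 3, 8)
  run proc-C (needs (4, 4, 3, 7), free (5, 4, 3, 8)); after release of (1, 0, 1, 2) the pool is (6, 4, 4, 10)
  proc-D cannot run: need (7, 6, 3, 7) vs free (6, 4, 4, 10) (insufficient R2 and R3)
  proc-H cannot run: need (7, 4, 2, 6) vs free (6, 4, 4, 10) (insufficient R2)
Never able to finish: proc-D and proc-H.


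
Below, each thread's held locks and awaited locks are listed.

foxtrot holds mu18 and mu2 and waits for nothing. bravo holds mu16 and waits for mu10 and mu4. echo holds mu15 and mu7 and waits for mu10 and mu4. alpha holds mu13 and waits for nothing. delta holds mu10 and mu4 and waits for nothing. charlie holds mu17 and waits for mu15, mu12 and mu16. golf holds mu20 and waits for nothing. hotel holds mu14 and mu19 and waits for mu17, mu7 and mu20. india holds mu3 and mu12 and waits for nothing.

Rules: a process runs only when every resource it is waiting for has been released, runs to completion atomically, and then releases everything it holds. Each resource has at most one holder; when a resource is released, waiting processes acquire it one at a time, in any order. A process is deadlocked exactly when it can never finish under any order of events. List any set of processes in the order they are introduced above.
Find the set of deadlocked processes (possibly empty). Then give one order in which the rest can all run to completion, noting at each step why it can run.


The deadlocked set is empty.
Key observation: although several processes wait, no cycle exists — each chain bottoms out at a free runner.
The rest can finish in the order delta, alpha, golf, echo, bravo, india, charlie, hotel, foxtrot.
Check, step by step:
  delta waits on nothing -> runs at once and releases mu10 and mu4
  alpha waits on nothing -> runs at once and releases mu13
  golf waits on nothing -> runs at once and releases mu20
  echo waits on mu10 and mu4 — all released -> runs and releases mu15 and mu7
  bravo waits on mu10 and mu4 — all released -> runs and releases mu16
  india waits on nothing -> runs at once and releases mu3 and mu12
  charlie waits on mu15, mu12 and mu16 — all released -> runs and releases mu17
  hotel waits on mu17, mu7 and mu20 — all released -> runs and releases mu14 and mu19
  foxtrot waits on nothing -> runs at once and releases mu18 and mu2


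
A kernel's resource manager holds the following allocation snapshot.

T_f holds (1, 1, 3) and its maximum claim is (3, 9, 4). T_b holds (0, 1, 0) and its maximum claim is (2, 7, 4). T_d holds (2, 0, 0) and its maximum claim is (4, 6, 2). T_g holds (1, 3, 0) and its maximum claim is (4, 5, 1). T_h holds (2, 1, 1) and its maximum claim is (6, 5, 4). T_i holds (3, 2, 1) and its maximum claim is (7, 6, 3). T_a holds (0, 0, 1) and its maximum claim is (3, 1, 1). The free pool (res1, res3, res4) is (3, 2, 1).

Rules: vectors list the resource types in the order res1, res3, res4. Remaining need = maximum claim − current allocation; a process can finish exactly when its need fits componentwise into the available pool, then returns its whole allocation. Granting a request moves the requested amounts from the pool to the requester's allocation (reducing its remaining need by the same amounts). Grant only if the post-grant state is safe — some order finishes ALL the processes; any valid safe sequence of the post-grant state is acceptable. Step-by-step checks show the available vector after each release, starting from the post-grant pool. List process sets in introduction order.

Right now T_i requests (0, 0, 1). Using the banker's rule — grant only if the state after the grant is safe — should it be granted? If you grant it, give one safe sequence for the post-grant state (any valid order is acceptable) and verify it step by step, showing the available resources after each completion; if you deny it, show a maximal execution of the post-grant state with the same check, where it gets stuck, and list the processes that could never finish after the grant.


GRANT: granting preserves safety; a valid post-grant sequence is T_a, T_g, T_i, T_d, T_h, T_f, T_b.
Key observation: post-grant, (3, 2, 0) remains, and an order beginning with T_a completes everyone.
Verifying the post-grant state step by step:
  pool = (3, 2, 0)
  T_a: need (3, 1, 0) fits (3, 2, 0); releases (0, 0, 1), pool now (3, 2, 1)
  T_g: need (3, 2, 1) fits (3, 2, 1); releases (1, 3, 0), pool now (4, 5, 1)
  T_i: need (4, 4, 1) fits (4, 5, 1); releases (3, 2, 2), pool now (7, 7, 3)
  T_d: need (2, 6, 2) fits (7, 7, 3); releases (2, 0, 0), pool now (9, 7, 3)
  T_h: need (4, 4, 3) fits (9, 7, 3); releases (2, 1, 1), pool now (11, 8, 4)
  T_f: need (2, 8, 1) fits (11, 8, 4); releases (1, 1, 3), pool now (12, 9, 7)
  T_b: need (2, 6, 4) fits (12, 9, 7); releases (0, 1, 0), pool now (12, 10, 7)


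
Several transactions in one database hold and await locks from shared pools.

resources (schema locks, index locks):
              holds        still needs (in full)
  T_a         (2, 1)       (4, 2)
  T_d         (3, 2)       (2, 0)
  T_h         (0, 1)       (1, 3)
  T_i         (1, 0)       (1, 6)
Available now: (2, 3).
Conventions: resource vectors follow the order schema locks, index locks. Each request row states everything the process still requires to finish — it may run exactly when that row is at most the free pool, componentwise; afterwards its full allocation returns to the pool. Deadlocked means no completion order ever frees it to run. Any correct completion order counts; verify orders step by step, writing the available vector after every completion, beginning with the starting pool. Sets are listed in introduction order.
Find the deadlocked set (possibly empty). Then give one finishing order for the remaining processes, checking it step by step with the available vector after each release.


The deadlocked set is empty.
Key observation: there is always a runnable process — T_h first — so the state unwinds completely.
The rest can finish in the order T_h, T_d, T_a, T_i. Verifying each step:
  pool = (2, 3)
  T_h needs (1, 3) <= (2, 3) -> finishes; pool += (0, 1) = (2, 4)
  T_d needs (2, 0) <= (2, 4) -> finishes; pool += (3, 2) = (5, 6)
  T_a needs (4, 2) <= (5, 6) -> finishes; pool += (2, 1) = (7, 7)
  T_i needs (1, 6) <= (7, 7) -> finishes; pool += (1, 0) = (8, 7)


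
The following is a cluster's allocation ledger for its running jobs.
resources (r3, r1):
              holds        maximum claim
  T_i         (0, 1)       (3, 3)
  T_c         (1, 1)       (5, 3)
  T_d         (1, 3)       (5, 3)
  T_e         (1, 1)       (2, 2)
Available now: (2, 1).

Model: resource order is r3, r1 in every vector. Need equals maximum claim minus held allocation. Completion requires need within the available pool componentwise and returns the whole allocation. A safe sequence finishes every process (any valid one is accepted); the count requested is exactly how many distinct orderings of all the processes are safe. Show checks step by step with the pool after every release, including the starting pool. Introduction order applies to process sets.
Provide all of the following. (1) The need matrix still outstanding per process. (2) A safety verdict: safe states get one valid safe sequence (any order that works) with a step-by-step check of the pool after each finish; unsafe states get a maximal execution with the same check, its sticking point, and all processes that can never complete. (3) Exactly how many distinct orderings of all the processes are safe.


(1) Outstanding need per process (order r3, r1):
  T_i: (3, 2)
  T_c: (4, 2)
  T_d: (4, 0)
  T_e: (1, 1)
(2) The state is UNSAFE.
Key observation: the wall is r3: completing T_e, T_i brings the pool only to (3, 3), and all the rest need more.
A maximal execution: T_e, T_i — then nothing else fits. Verifying each step:
  pool = (2, 1)
  T_e: need (1, 1) fits (2, 1); releases (1, 1), pool now (3, 2)
  T_i: need (3, 2) fits (3, 2); releases (0, 1), pool now (3, 3)
  T_c cannot run: need (4, 2) vs free (3, 3) (insufficient r3)
  T_d cannot run: need (4, 0) vs free (3, 3) (insufficient r3)
Never able to finish: T_c and T_d.
(3) The exact count: 0 of the possible complete orderings are safe sequences.


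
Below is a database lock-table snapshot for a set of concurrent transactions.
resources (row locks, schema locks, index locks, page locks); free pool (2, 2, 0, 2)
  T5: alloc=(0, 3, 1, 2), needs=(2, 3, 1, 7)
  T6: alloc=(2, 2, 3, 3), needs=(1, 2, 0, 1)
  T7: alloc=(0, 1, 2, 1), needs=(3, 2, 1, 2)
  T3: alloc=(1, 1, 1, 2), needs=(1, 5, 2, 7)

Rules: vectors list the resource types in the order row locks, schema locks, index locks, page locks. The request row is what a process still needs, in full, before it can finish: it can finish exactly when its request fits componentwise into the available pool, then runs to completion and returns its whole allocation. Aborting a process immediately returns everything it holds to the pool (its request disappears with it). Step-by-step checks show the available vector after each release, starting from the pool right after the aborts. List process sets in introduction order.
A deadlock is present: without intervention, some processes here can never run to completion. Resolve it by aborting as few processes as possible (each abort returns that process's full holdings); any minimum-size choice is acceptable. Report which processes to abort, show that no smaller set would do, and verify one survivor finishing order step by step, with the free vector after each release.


Abort T5.
Key observation: T3 could never have finished before the abort; with (0, 3, 1, 2) returned by T5, it fits at step 2.
Why nothing smaller works: aborting no one leaves the state deadlocked as given.
The survivors complete as T6, T3, T7. Verifying each step (starting from the post-abort pool):
  pool = (2, 5, 1, 4)
  run T6 (needs (1, 2, 0, 1), free (2, 5, 1, 4)); after release of (2, 2, 3, 3) the pool is (4, 7, 4, 7)
  run T3 (needs (1, 5, 2, 7), free (4, 7, 4, 7)); after release of (1, 1, 1, 2) the pool is (5, 8, 5, 9)
  run T7 (needs (3, 2, 1, 2), free (5, 8, 5, 9)); after release of (0, 1, 2, 1) the pool is (5, 9, 7, 10)


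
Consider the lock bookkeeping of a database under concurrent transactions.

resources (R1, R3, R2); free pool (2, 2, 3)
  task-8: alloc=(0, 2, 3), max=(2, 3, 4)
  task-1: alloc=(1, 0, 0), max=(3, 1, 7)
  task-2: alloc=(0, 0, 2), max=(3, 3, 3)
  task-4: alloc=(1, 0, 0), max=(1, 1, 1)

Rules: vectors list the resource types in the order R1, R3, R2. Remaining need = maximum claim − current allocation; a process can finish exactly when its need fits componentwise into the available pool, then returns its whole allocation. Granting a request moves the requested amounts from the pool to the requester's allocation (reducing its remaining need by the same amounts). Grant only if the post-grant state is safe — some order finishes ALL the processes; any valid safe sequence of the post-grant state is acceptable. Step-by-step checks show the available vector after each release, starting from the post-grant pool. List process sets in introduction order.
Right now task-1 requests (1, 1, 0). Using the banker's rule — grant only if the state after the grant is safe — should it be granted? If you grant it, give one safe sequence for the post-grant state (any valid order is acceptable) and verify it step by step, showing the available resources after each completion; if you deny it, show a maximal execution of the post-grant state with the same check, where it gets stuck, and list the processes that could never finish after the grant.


DENY — the pretend-granted state is unsafe.
Key observation: after task-4, task-8 the pool peaks at (2, 3, 6), and each blocked process is short somewhere: task-1 on R2; task-2 on R1.
Pretend the grant happened; the run task-4, task-8 goes as far as possible. Verifying each step:
  pool = (1, 1, 3)
  task-4 needs (0, 1, 1) <= (1, 1, 3) -> finishes; pool += (1, 0, 0) = (2, 1, 3)
  task-8 needs (2, 1, 1) <= (2, 1, 3) -> finishes; pool += (0, 2, 3) = (2, 3, 6)
  blocked: task-1 wants (1, 0, 7), pool (2, 3, 6) — not enough R2
  blocked: task-2 wants (3, 3, 1), pool (2, 3, 6) — not enough R1
Post-grant, the permanently blocked set is task-1 and task-2.


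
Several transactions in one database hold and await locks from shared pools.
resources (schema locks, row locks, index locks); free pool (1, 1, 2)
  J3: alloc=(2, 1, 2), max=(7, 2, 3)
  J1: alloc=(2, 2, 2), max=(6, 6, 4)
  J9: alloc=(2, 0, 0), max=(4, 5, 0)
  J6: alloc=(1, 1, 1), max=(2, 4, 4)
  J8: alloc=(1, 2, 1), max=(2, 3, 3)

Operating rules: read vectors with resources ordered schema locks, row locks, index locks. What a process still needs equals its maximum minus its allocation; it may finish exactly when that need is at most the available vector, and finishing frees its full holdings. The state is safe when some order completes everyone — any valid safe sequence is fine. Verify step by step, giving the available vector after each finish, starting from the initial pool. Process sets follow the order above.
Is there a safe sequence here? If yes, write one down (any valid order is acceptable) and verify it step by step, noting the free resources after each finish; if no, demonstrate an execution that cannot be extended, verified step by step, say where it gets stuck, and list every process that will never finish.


The state is UNSAFE.
Key observation: after J8, J6 the pool peaks at (3, 4, 4), and each blocked process is short somewhere: J3 on schema locks; J1 on schema locks; J9 on row locks.
The run J8, J6 cannot be extended any further. Step-by-step check:
  pool = (1, 1, 2)
  J8: need (1, 1, 2) fits (1, 1, 2); releases (1, 2, 1), pool now (2, 3, 3)
  J6: need (1, 3, 3) fits (2, 3, 3); releases (1, 1, 1), pool now (3, 4, 4)
  blocked: J3 wants (5, 1, 1), pool (3, 4, 4) — not enough schema locks
  blocked: J1 wants (4, 4, 2), pool (3, 4, 4) — not enough schema locks
  blocked: J9 wants (2, 5, 0), pool (3, 4, 4) — not enough row locks
Never able to finish: J3, J1 and J9.


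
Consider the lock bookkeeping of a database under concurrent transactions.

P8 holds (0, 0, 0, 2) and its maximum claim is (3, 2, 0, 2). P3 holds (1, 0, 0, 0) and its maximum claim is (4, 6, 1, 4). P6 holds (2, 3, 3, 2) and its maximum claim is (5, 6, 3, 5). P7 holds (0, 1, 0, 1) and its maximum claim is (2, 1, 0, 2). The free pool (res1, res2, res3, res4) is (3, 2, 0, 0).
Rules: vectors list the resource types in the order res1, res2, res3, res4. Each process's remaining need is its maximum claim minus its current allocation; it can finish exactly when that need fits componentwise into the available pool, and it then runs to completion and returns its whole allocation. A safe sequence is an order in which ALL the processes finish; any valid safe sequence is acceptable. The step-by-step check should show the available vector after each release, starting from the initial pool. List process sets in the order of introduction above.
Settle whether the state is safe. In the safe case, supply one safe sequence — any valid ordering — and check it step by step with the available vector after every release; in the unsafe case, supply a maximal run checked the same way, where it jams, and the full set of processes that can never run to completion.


SAFE. One safe sequence: P8, P7, P6, P3.
Key observation: the order's first zero-slack moment is P8 ((3, 2, 0, 0) needed, (3, 2, 0, 0) free — a requested resource with nothing to spare).
Check, step by step:
  pool = (3, 2, 0, 0)
  P8: need (3, 2, 0, 0) fits (3, 2, 0, 0); releases (0, 0, 0, 2), pool now (3, 2, 0, 2)
  P7: need (2, 0, 0, 1) fits (3, 2, 0, 2); releases (0, 1, 0, 1), pool now (3, 3, 0, 3)
  P6: need (3, 3, 0, 3) fits (3, 3, 0, 3); releases (2, 3, 3, 2), pool now (5, 6, 3, 5)
  P3: need (3, 6, 1, 4) fits (5, 6, 3, 5); releases (1, 0, 0, 0), pool now (6, 6, 3, 5)


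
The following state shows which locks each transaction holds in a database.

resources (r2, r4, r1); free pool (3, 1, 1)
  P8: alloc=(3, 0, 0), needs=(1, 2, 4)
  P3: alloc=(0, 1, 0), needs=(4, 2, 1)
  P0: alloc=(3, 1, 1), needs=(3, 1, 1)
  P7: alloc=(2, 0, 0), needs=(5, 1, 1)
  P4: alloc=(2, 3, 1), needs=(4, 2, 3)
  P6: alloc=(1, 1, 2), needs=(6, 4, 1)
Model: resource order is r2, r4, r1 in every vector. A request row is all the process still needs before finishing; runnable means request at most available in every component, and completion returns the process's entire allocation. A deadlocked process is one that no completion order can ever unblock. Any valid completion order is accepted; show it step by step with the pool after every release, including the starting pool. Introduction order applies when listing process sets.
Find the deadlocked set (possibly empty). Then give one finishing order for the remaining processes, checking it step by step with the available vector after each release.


Deadlocked set: P8, P4 and P6.
Key observation: after P0, P7, P3 the pool peaks at (8, 3, 2), and each blocked process is short somewhere: P8 on r1; P4 on r1; P6 on r4.
The rest can finish in the order P0, P7, P3. Verifying each step:
  pool = (3, 1, 1)
  run P0 (needs (3, 1, 1), free (3, 1, 1)); after release of (3, 1, 1) the pool is (6, 2, 2)
  run P7 (needs (5, 1, 1), free (6, 2, 2)); after release of (2, 0, 0) the pool is (8, 2, 2)
  run P3 (needs (4, 2, 1), free (8, 2, 2)); after release of (0, 1, 0) the pool is (8, 3, 2)
The stuck group stays short no matter what:
  P8 cannot run: need (1, 2, 4) vs free (8, 3, 2) (insufficient r1)
  P4 cannot run: need (4, 2, 3) vs free (8, 3, 2) (insufficient r1)
  P6 cannot run: need (6, 4, 1) vs free (8, 3, 2) (insufficient r4)


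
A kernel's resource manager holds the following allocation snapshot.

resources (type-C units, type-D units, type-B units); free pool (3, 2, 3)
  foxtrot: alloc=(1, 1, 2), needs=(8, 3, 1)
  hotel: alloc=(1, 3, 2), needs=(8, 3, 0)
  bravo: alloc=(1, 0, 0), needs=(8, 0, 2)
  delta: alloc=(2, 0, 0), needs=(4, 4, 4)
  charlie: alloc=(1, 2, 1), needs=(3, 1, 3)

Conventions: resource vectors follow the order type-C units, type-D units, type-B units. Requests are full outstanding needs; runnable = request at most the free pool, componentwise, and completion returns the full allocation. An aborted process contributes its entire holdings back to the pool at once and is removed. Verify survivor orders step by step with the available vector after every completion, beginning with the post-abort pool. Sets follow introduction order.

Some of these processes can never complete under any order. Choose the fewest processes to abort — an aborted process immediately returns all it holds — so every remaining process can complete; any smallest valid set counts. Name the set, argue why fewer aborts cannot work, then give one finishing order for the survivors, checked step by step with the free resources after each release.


Minimum abort set: foxtrot and bravo.
Key observation: the deadlocked hotel becomes finishable only because foxtrot and bravo released (2, 1, 2); it completes at step 3 below.
Minimality, checking each single-abort alternative: foxtrot alone leaves hotel blocked (short on type-C units); hotel alone leaves foxtrot blocked (short on type-C units); bravo alone leaves foxtrot blocked (short on type-C units); delta alone leaves foxtrot blocked (short on type-C units); charlie alone leaves foxtrot blocked (short on type-C units).
One survivor order: charlie, delta, hotel. Step-by-step check (post-abort pool first):
  pool = (5, 3, 5)
  run charlie (needs (3, 1, 3), free (5, 3, 5)); after release of (1, 2, 1) the pool is (6, 5, 6)
  run delta (needs (4, 4, 4), free (6, 5, 6)); after release of (2, 0, 0) the pool is (8, 5, 6)
  run hotel (needs (8, 3, 0), free (8, 5, 6)); after release of (1, 3, 2) the pool is (9, 8, 8)


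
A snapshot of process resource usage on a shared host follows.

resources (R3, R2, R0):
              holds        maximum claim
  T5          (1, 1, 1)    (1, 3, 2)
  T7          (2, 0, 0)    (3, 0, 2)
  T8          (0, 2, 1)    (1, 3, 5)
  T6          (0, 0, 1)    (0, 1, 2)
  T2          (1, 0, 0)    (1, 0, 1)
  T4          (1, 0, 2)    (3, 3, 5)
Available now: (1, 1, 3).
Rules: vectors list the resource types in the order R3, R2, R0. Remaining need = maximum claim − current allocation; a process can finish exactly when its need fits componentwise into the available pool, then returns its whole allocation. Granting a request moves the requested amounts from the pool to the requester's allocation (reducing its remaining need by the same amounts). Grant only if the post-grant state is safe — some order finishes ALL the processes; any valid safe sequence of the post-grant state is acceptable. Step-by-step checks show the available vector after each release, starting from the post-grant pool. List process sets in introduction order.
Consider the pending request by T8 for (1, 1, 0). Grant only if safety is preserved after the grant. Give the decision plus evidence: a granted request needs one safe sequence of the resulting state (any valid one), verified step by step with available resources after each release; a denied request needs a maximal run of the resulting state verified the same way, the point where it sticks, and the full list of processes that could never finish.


DENY: after the grant no complete ordering would exist.
Key observation: after T2, T7 the pool peaks at (3, 0, 3), and each blocked process is short somewhere: T5 on R2; T8 on R0; T6 on R2; T4 on R2.
On the post-grant state, T2, T7 is a maximal run — nothing extends it. Verifying each step:
  pool = (0, 0, 3)
  T2 needs (0, 0, 1) <= (0, 0, 3) -> finishes; pool += (1, 0, 0) = (1, 0, 3)
  T7 needs (1, 0, 2) <= (1, 0, 3) -> finishes; pool += (2, 0, 0) = (3, 0, 3)
  T5 cannot run: need (0, 2, 1) vs free (3, 0, 3) (insufficient R2)
  T8 cannot run: need (0, 0, 4) vs free (3, 0, 3) (insufficient R0)
  T6 cannot run: need (0, 1, 1) vs free (3, 0, 3) (insufficient R2)
  T4 cannot run: need (2, 3, 3) vs free (3, 0, 3) (insufficient R2)
Had the request been granted, T5, T8, T6 and T4 could never finish.


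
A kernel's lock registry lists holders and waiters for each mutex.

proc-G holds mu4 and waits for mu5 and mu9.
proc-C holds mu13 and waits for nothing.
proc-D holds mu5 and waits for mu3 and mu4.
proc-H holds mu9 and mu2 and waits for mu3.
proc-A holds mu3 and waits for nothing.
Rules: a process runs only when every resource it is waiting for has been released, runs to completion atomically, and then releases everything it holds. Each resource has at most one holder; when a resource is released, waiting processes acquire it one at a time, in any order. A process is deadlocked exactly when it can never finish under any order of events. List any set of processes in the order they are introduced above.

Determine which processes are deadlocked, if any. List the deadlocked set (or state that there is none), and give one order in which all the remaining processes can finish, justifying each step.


Deadlocked: proc-G and proc-D.
Key observation: the cycle proc-G -> proc-D -> proc-G can never break — each member waits on the next; no other process is dragged down with it.
One completion order for the rest: proc-C, proc-A, proc-H.
Step-by-step check:
  proc-C: no waits; runs immediately, freeing mu13
  proc-A: no waits; runs immediately, freeing mu3
  proc-H: everything it awaited (mu3) is free; runs, freeing mu9 and mu2


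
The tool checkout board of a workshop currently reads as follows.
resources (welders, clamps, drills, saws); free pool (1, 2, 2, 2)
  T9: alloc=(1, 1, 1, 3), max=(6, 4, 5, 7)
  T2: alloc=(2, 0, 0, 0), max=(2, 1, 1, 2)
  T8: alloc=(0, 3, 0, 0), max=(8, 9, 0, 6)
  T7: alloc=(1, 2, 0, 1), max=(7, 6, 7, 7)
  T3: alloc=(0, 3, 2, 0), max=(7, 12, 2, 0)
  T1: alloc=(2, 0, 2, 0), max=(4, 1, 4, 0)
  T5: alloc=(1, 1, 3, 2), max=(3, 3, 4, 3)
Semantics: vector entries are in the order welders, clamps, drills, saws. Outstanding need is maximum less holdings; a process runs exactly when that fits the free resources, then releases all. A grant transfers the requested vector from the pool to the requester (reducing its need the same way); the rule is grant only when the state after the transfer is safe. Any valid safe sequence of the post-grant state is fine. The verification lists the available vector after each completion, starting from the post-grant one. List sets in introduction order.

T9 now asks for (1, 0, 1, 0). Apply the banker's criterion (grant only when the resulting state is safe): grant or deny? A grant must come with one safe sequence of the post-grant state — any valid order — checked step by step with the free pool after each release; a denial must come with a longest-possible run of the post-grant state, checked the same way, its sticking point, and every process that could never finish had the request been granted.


GRANT: granting preserves safety; a valid post-grant sequence is T2, T5, T1, T9, T7, T8, T3.
Key observation: granting shrinks the pool to (0, 2, 1, 2), yet T2 still fits and the chain goes through.
Check on the post-grant state, step by step:
  pool = (0, 2, 1, 2)
  run T2 (needs (0, 1, 1, 2), free (0, 2, 1, 2)); after release of (2, 0, 0, 0) the pool is (2, 2, 1, 2)
  run T5 (needs (2, 2, 1, 1), free (2, 2, 1, 2)); after release of (1, 1, 3, 2) the pool is (3, 3, 4, 4)
  run T1 (needs (2, 1, 2, 0), free (3, 3, 4, 4)); after release of (2, 0, 2, 0) the pool is (5, 3, 6, 4)
  run T9 (needs (4, 3, 3, 4), free (5, 3, 6, 4)); after release of (2, 1, 2, 3) the pool is (7, 4, 8, 7)
  run T7 (needs (6, 4, 7, 6), free (7, 4, 8, 7)); after release of (1, 2, 0, 1) the pool is (8, 6, 8, 8)
  run T8 (needs (8, 6, 0, 6), free (8, 6, 8, 8)); after release of (0, 3, 0, 0) the pool is (8, 9, 8, 8)
  run T3 (needs (7, 9, 0, 0), free (8, 9, 8, 8)); after release of (0, 3, 2, 0) the pool is (8, 12, 10, 8)


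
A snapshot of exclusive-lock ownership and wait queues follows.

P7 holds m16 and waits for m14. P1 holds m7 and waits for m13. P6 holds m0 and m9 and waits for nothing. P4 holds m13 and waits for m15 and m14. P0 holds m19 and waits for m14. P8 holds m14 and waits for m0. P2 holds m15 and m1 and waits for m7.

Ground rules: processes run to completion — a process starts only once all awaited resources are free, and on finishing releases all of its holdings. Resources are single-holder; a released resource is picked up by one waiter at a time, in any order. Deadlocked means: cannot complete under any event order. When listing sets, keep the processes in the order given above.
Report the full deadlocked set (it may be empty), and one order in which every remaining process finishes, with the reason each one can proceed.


The deadlocked set is P1, P4 and P2.
Key observation: nobody on the ring P1 -> P4 -> P2 -> P1 can start until another member finishes, which never happens; no other process is dragged down with it.
A valid finishing order for the others: P6, P8, P7, P0.
Verifying each step:
  P6 waits on nothing -> runs at once and releases m0 and m9
  P8 waits on m0 — all released -> runs and releases m14
  P7 waits on m14 — all released -> runs and releases m16
  P0 waits on m14 — all released -> runs and releases m19


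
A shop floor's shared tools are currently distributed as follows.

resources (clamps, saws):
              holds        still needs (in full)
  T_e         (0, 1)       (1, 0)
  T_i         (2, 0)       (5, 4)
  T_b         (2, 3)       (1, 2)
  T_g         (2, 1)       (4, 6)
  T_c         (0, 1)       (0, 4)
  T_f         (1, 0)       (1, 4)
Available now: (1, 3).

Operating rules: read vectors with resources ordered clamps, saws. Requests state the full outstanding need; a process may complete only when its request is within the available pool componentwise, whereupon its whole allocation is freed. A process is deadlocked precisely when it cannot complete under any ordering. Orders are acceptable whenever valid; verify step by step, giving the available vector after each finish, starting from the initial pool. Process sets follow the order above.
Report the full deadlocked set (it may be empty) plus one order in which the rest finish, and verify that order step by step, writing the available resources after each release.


Nothing here is deadlocked.
Key observation: the pool covers T_e at once, and every later process fits after earlier releases.
A valid finishing order for the others: T_e, T_c, T_f, T_b, T_g, T_i. Verifying each step:
  pool = (1, 3)
  run T_e (needs (1, 0), free (1, 3)); after release of (0, 1) the pool is (1, 4)
  run T_c (needs (0, 4), free (1, 4)); after release of (0, 1) the pool is (1, 5)
  run T_f (needs (1, 4), free (1, 5)); after release of (1, 0) the pool is (2, 5)
  run T_b (needs (1, 2), free (2, 5)); after release of (2, 3) the pool is (4, 8)
  run T_g (needs (4, 6), free (4, 8)); after release of (2, 1) the pool is (6, 9)
  run T_i (needs (5, 4), free (6, 9)); after release of (2, 0) the pool is (8, 9)


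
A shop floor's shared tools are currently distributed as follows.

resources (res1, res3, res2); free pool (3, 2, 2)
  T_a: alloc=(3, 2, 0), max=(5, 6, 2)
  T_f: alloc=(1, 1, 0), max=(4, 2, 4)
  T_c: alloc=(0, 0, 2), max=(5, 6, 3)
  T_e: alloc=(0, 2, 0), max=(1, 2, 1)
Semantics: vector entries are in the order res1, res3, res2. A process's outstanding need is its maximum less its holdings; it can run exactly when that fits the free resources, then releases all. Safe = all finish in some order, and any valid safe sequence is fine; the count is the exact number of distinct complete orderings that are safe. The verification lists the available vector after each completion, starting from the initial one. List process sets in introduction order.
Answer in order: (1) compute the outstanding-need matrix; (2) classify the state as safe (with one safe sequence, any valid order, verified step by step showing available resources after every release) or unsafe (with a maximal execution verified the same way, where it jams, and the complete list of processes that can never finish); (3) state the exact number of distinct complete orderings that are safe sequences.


(1) Outstanding need per process (order res1, res3, res2):
  T_a: (2, 4, 2)
  T_f: (3, 1, 4)
  T_c: (5, 6, 1)
  T_e: (1, 0, 1)
(2) The state is SAFE; one workable sequence: T_e, T_a, T_c, T_f.
Key observation: reading the order forward, T_a is the first process whose need (2, 4, 2) meets the free pool (3, 4, 2) exactly on a resource it requests.
Check, step by step:
  pool = (3, 2, 2)
  T_e: need (1, 0, 1) fits (3, 2, 2); releases (0, 2, 0), pool now (3, 4, 2)
  T_a: need (2, 4, 2) fits (3, 4, 2); releases (3, 2, 0), pool now (6, 6, 2)
  T_c: need (5, 6, 1) fits (6, 6, 2); releases (0, 0, 2), pool now (6, 6, 4)
  T_f: need (3, 1, 4) fits (6, 6, 4); releases (1, 1, 0), pool now (7, 7, 4)
(3) Precisely 1 of the possible complete orderings is a safe sequence.


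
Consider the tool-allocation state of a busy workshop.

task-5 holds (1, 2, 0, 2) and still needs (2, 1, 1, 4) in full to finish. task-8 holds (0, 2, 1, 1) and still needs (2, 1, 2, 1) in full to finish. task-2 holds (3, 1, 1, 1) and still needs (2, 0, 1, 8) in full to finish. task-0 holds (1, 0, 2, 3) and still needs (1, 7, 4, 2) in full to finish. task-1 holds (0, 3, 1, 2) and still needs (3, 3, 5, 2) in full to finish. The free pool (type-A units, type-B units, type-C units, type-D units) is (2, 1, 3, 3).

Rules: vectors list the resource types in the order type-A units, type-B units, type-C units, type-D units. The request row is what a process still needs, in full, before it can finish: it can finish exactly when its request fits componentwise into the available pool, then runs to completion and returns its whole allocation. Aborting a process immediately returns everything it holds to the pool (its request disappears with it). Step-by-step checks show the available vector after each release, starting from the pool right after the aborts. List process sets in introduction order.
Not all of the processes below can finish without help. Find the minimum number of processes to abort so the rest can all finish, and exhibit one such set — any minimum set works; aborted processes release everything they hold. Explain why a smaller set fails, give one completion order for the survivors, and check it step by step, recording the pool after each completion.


The answer: abort task-2.
Key observation: no ordering could ever have run task-1 before the abort of task-2; with (3, 1, 1, 1) back in the pool it fits at step 3.
Why nothing smaller works: aborting no one leaves the state deadlocked as given.
The survivors complete as task-5, task-8, task-1, task-0. Check, step by step (starting from the post-abort pool):
  pool = (5, 2, 4, 4)
  task-5: need (2, 1, 1, 4) fits (5, 2, 4, 4); releases (1, 2, 0, 2), pool now (6, 4, 4, 6)
  task-8: need (2, 1, 2, 1) fits (6, 4, 4, 6); releases (0, 2, 1, 1), pool now (6, 6, 5, 7)
  task-1: need (3, 3, 5, 2) fits (6, 6, 5, 7); releases (0, 3, 1, 2), pool now (6, 9, 6, 9)
  task-0: need (1, 7, 4, 2) fits (6, 9, 6, 9); releases (1, 0, 2, 3), pool now (7, 9, 8, 12)


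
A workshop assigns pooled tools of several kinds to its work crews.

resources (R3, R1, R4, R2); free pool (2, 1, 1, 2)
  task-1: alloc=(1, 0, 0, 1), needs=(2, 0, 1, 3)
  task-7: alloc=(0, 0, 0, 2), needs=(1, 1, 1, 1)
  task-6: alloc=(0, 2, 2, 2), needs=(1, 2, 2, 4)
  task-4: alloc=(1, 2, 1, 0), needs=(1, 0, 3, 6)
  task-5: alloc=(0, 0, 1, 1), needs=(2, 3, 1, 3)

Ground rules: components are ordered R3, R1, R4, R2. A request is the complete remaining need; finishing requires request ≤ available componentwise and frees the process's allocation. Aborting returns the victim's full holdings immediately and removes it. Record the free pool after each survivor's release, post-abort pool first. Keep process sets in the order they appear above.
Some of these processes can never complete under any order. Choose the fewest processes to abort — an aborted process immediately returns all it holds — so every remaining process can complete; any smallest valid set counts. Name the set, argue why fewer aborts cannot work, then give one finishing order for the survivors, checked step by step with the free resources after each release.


Abort task-4.
Key observation: task-5 had no path to completion before; after the abort of task-4 ((1, 2, 1, 0) returned), step 3 is where it fits.
Minimality: the empty abort set fails — the state is deadlocked as it stands.
The survivors complete as task-7, task-1, task-5, task-6. Check, step by step (starting from the post-abort pool):
  pool = (3, 3, 2, 2)
  task-7: need (1, 1, 1, 1) fits (3, 3, 2, 2); releases (0, 0, 0, 2), pool now (3, 3, 2, 4)
  task-1: need (2, 0, 1, 3) fits (3, 3, 2, 4); releases (1, 0, 0, 1), pool now (4, 3, 2, 5)
  task-5: need (2, 3, 1, 3) fits (4, 3, 2, 5); releases (0, 0, 1, 1), pool now (4, 3, 3, 6)
  task-6: need (1, 2, 2, 4) fits (4, 3, 3, 6); releases (0, 2, 2, 2), pool now (4, 5, 5, 8)


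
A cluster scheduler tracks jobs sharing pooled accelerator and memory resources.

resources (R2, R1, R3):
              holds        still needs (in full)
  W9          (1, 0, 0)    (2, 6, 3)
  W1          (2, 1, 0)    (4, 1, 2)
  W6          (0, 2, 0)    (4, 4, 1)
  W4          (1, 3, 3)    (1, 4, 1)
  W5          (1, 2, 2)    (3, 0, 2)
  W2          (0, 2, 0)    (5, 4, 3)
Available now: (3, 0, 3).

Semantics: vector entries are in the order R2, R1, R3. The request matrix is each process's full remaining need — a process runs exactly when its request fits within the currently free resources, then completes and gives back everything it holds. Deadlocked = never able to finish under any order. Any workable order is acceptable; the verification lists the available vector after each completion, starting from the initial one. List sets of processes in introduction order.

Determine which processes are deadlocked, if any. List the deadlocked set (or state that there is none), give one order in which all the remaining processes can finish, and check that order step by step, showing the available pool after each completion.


Deadlocked set: W9, W6, W4 and W2.
Key observation: the wall is R1: completing W5, W1 brings the pool only to (6, 3, 5), and all the rest need more.
A valid finishing order for the others: W5, W1. Walking it through:
  pool = (3, 0, 3)
  W5 needs (3, 0, 2) <= (3, 0, 3) -> finishes; pool += (1, 2, 2) = (4, 2, 5)
  W1 needs (4, 1, 2) <= (4, 2, 5) -> finishes; pool += (2, 1, 0) = (6, 3, 5)
The blocked processes can never fit:
  blocked: W9 wants (2, 6, 3), pool (6, 3, 5) — not enough R1
  blocked: W6 wants (4, 4, 1), pool (6, 3, 5) — not enough R1
  blocked: W4 wants (1, 4, 1), pool (6, 3, 5) — not enough R1
  blocked: W2 wants (5, 4, 3), pool (6, 3, 5) — not enough R1


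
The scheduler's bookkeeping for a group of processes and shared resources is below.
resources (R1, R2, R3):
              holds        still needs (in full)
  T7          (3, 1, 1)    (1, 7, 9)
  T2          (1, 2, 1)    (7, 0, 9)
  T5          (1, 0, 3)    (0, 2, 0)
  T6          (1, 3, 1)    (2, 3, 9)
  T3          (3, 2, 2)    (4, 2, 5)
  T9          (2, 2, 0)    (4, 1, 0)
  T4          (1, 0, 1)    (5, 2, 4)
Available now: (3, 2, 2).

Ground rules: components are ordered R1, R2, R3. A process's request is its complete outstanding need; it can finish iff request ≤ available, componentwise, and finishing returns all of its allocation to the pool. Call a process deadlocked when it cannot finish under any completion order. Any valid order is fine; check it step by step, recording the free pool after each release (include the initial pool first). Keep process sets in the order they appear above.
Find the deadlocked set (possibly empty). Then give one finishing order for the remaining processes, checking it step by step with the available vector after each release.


Deadlocked set: T7, T2 and T6.
Key observation: R3 is the bottleneck — with T5, T9, T3, T4 done the pool holds (10, 6, 8), short of every remaining need.
The rest can finish in the order T5, T9, T3, T4. Walking it through:
  pool = (3, 2, 2)
  T5 needs (0, 2, 0) <= (3, 2, 2) -> finishes; pool += (1, 0, 3) = (4, 2, 5)
  T9 needs (4, 1, 0) <= (4, 2, 5) -> finishes; pool += (2, 2, 0) = (6, 4, 5)
  T3 needs (4, 2, 5) <= (6, 4, 5) -> finishes; pool += (3, 2, 2) = (9, 6, 7)
  T4 needs (5, 2, 4) <= (9, 6, 7) -> finishes; pool += (1, 0, 1) = (10, 6, 8)
The blocked processes can never fit:
  T7 cannot run: need (1, 7, 9) vs free (10, 6, 8) (insufficient R2 and R3)
  T2 cannot run: need (7, 0, 9) vs free (10, 6, 8) (insufficient R3)
  T6 cannot run: need (2, 3, 9) vs free (10, 6, 8) (insufficient R3)
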